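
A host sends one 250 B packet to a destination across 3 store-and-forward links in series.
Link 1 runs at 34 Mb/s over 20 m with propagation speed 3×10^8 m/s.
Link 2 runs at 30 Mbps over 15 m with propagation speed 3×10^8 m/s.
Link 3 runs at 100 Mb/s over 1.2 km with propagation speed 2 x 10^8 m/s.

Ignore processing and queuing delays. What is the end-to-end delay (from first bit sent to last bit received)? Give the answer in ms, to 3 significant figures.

L = 250 × 8 = 2000 bits.
Transmission delays (L/R per hop): 0.0588235, 0.0666667, 0.02 ms; sum = 0.14549 ms.
Propagation delays (d/s per hop): 6.66667e-05, 5e-05, 0.006 ms; sum = 0.00611667 ms.
End-to-end = 0.152 ms.

0.152 ms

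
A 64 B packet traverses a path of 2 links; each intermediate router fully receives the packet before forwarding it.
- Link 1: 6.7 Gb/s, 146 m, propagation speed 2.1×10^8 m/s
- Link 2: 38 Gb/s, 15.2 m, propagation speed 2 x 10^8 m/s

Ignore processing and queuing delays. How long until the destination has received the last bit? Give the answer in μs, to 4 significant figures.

0.8611 μs

L = 64 × 8 = 512 bits.
Transmission delays (L/R per hop): 0.0764179, 0.0134737 μs; sum = 0.0898916 μs.
Propagation delays (d/s per hop): 0.695238, 0.076 μs; sum = 0.771238 μs.
End-to-end = 0.8611 μs.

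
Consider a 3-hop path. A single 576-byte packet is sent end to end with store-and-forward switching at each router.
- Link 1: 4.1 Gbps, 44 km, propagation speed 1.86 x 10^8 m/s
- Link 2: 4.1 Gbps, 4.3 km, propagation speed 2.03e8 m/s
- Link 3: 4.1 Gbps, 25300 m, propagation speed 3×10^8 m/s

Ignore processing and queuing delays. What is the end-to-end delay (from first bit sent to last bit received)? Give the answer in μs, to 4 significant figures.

345.4 μs

L = 576 × 8 = 4608 bits.
Transmission delay per hop = L/R = 4608/4.1e+09 = 1.1239 μs; 3 hops → 3.37171 μs.
Propagation delays (d/s per hop): 236.559, 21.1823, 84.3333 μs; sum = 342.075 μs.
End-to-end = 345.4 μs.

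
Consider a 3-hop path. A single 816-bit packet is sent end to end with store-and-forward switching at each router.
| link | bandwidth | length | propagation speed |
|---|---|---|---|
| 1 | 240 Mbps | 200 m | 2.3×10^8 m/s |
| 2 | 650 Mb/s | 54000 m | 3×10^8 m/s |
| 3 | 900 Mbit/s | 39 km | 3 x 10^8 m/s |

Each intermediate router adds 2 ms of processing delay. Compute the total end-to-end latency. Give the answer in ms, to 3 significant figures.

4.32 ms

Transmission delays (L/R per hop): 0.0034, 0.00125538, 0.000906667 ms; sum = 0.00556205 ms.
Propagation delays (d/s per hop): 0.000869565, 0.18, 0.13 ms; sum = 0.31087 ms.
Processing at 2 router(s): 2 × 2 ms = 4 ms.
End-to-end = 4.32 ms.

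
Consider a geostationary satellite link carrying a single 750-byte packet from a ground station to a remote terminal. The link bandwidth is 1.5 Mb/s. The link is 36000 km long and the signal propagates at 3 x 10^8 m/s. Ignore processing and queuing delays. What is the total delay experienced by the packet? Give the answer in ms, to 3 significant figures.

124 ms

L = 750 × 8 = 6000 bits.
Transmission delay = L/R = 6000 / 1500000 = 4 ms.
Propagation delay = d/s = 36000000 m / 300000000 m/s = 120 ms.
Total = 124 ms.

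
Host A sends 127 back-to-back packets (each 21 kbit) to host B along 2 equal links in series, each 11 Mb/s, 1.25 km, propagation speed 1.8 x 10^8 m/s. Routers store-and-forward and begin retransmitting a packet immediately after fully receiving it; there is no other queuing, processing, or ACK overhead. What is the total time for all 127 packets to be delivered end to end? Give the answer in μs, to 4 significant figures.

244400 μs

Per-hop transmission t_tx = L/R = 21000/11000000 = 1909.09 μs.
Per-hop propagation t_prop = 1250/180000000 = 6.94444 μs.
Pipeline fill: first packet needs 2·t_tx to clear all hops; remaining 126 packets each add one t_tx.
Total = (2+127-1)·t_tx + 2·t_prop = 128·1909.09 + 2·6.94444 = 244400 μs.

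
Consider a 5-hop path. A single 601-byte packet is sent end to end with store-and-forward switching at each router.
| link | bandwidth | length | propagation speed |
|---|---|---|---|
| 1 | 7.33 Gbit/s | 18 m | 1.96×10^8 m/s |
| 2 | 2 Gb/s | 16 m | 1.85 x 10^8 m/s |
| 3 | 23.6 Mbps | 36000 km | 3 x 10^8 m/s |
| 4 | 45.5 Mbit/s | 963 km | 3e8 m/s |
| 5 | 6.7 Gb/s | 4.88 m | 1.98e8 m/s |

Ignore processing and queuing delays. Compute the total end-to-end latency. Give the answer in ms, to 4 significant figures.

L = 601 × 8 = 4808 bits.
Transmission delays (L/R per hop): 0.000655935, 0.002404, 0.203729, 0.10567, 0.000717612 ms; sum = 0.313177 ms.
Propagation delays (d/s per hop): 9.18367e-05, 8.64865e-05, 120, 3.21, 2.46465e-05 ms; sum = 123.21 ms.
End-to-end = 123.5 ms.

123.5 ms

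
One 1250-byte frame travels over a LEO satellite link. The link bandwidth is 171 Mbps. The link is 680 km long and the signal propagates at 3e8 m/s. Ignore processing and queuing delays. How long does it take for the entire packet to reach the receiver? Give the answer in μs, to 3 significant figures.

2330 μs

L = 1250 × 8 = 10000 bits.
Transmission delay = L/R = 10000 / 171000000 = 58.4795 μs.
Propagation delay = d/s = 680000 m / 300000000 m/s = 2266.67 μs.
Total = 2330 μs.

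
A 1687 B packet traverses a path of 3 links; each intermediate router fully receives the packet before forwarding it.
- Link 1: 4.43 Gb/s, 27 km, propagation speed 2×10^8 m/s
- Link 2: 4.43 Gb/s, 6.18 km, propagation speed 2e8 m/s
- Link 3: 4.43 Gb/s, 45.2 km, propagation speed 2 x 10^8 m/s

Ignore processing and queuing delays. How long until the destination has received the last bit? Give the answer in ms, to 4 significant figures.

L = 1687 × 8 = 13496 bits.
Transmission delay per hop = L/R = 13496/4430000000 = 0.0030465 ms; 3 hops → 0.0091395 ms.
Propagation delays (d/s per hop): 0.135, 0.0309, 0.226 ms; sum = 0.3919 ms.
End-to-end = 0.4010 ms.

0.4010 ms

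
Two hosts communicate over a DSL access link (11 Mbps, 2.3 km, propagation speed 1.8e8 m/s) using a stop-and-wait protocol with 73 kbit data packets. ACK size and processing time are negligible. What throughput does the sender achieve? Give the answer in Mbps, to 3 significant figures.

11.0 Mbps

t_tx = L/R = 73000/11000000 = 0.00663636 s.
t_prop = 2300/180000000 = 1.27778e-05 s; RTT = 2.55556e-05 s.
Cycle = t_tx + RTT = 0.00666192 s.
Throughput = L / cycle = 73000 / 0.00666192 = 11.0 Mbps.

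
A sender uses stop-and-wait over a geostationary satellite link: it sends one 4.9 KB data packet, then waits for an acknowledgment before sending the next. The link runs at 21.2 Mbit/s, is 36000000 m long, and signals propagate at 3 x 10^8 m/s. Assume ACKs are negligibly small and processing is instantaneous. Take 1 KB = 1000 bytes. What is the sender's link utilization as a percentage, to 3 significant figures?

0.765 %

t_tx = L/R = 39200/21200000 = 0.00184906 s.
t_prop = 36000000/300000000 = 0.12 s; RTT = 0.24 s.
Cycle = t_tx + RTT = 0.241849 s.
Utilization = t_tx / cycle = 0.00184906/0.241849 = 0.765 %.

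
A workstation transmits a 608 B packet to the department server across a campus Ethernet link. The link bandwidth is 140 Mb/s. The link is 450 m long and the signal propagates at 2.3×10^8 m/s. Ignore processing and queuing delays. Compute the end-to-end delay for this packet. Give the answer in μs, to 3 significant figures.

36.7 μs

L = 608 × 8 = 4864 bits.
Transmission delay = L/R = 4864 / 140000000 = 34.7429 μs.
Propagation delay = d/s = 450 m / 2.3e+08 m/s = 1.95652 μs.
Total = 36.7 μs.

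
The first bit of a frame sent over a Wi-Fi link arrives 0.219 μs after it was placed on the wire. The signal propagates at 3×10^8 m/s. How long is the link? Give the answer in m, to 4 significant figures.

65.70 m

d = s × t_prop = 300000000 × 2.19e-07 = 65.70 m.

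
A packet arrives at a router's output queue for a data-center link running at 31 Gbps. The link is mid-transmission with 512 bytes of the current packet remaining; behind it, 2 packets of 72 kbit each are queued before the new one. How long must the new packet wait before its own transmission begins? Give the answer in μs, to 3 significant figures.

Each queued packet: L/R = 72000/31000000000 = 2.32258 μs.
2 queued → 4.64516 μs.
Plus remaining 4096 bits of current packet: 0.132129 μs.
Queuing delay = 4.78 μs.

4.78 μs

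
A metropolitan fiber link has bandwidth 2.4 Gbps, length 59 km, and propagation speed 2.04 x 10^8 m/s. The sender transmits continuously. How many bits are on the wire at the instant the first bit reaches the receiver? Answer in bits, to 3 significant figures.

694000 bits

Propagation delay = 59000 / 204000000 = 0.000289216 s.
BDP = R × t_prop = 2400000000 × 0.000289216 = 694118 bits.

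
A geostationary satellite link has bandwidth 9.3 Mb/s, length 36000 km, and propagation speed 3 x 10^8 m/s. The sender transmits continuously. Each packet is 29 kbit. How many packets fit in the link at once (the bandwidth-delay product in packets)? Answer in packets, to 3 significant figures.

38.5 packets

Propagation delay = 36000000 / 300000000 = 0.12 s.
BDP = R × t_prop = 9300000 × 0.12 = 1116000 bits.
In packets of 29000 bits: 38.5 packets.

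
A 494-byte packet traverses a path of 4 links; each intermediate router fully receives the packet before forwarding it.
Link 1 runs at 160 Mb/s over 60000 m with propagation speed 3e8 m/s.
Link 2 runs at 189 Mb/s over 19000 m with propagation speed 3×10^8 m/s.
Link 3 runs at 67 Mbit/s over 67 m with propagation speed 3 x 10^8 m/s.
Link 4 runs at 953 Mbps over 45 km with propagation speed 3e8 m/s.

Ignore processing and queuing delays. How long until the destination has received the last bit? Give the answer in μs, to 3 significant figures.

L = 494 × 8 = 3952 bits.
Transmission delays (L/R per hop): 24.7, 20.9101, 58.9851, 4.1469 μs; sum = 108.742 μs.
Propagation delays (d/s per hop): 200, 63.3333, 0.223333, 150 μs; sum = 413.557 μs.
End-to-end = 522 μs.

522 μs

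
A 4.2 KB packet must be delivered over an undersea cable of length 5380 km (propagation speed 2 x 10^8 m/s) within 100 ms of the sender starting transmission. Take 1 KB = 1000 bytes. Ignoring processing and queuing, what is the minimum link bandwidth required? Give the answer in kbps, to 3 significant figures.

460 kbps

L = 33600 bits.
Propagation delay = 5380000 / 200000000 = 26.9 ms.
Transmission budget = 100 − 26.9 = 73.1 ms.
R ≥ L / t_tx = 33600 bits / 0.0731 s = 460 kbps.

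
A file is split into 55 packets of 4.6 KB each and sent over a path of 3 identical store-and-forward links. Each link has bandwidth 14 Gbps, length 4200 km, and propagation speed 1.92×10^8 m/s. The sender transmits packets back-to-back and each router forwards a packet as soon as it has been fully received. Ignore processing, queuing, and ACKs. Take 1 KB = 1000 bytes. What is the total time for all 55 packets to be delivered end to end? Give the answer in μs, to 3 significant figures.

65800 μs

Per-hop transmission t_tx = L/R = 36800/14000000000 = 2.62857 μs.
Per-hop propagation t_prop = 4200000/192000000 = 21875 μs.
Pipeline fill: first packet needs 3·t_tx to clear all hops; remaining 54 packets each add one t_tx.
Total = (3+55-1)·t_tx + 3·t_prop = 57·2.62857 + 3·21875 = 65800 μs.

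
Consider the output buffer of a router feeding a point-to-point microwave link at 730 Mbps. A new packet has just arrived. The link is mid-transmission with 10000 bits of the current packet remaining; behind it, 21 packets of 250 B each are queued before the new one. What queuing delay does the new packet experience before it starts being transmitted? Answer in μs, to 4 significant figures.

71.23 μs

Each queued packet: L/R = 2000/730000000 = 2.73973 μs.
21 queued → 57.5342 μs.
Plus remaining 10000 bits of current packet: 13.6986 μs.
Queuing delay = 71.23 μs.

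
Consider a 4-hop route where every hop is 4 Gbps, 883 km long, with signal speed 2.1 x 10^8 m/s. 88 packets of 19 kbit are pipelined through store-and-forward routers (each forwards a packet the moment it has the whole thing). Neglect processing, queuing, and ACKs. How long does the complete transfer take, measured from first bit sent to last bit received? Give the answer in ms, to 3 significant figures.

17.3 ms

Per-hop transmission t_tx = L/R = 19000/4000000000 = 0.00475 ms.
Per-hop propagation t_prop = 883000/210000000 = 4.20476 ms.
Pipeline fill: first packet needs 4·t_tx to clear all hops; remaining 87 packets each add one t_tx.
Total = (4+88-1)·t_tx + 4·t_prop = 91·0.00475 + 4·4.20476 = 17.3 ms.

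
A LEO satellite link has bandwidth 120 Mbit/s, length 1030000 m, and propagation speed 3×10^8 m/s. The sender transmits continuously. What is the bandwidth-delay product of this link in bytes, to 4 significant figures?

51500 bytes

Propagation delay = 1030000 / 300000000 = 0.00343333 s.
BDP = R × t_prop = 120000000 × 0.00343333 = 412000 bits.
In bytes: 412000/8 = 51500 bytes.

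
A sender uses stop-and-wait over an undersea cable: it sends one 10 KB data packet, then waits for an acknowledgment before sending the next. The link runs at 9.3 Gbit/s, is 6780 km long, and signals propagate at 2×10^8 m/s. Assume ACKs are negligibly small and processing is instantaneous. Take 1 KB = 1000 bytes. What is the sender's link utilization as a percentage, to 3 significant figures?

t_tx = L/R = 80000/9300000000 = 8.60215e-06 s.
t_prop = 6780000/200000000 = 0.0339 s; RTT = 0.0678 s.
Cycle = t_tx + RTT = 0.0678086 s.
Utilization = t_tx / cycle = 8.60215e-06/0.0678086 = 0.0127 %.

0.0127 %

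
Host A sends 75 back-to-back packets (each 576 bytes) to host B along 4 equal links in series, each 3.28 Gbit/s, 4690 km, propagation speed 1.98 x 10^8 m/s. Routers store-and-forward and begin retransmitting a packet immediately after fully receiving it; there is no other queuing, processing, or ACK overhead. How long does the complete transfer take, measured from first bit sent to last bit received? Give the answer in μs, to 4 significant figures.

94860 μs

Per-hop transmission t_tx = L/R = 4608/3280000000 = 1.40488 μs.
Per-hop propagation t_prop = 4690000/198000000 = 23686.9 μs.
Pipeline fill: first packet needs 4·t_tx to clear all hops; remaining 74 packets each add one t_tx.
Total = (4+75-1)·t_tx + 4·t_prop = 78·1.40488 + 4·23686.9 = 94860 μs.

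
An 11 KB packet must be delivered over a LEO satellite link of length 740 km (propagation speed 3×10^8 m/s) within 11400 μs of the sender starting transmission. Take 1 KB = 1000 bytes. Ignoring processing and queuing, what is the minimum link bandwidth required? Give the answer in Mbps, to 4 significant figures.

9.851 Mbps

L = 88000 bits.
Propagation delay = 740000 / 300000000 = 2466.67 μs.
Transmission budget = 11400 − 2466.67 = 8933.33 μs.
R ≥ L / t_tx = 88000 bits / 0.00893333 s = 9.851 Mbps.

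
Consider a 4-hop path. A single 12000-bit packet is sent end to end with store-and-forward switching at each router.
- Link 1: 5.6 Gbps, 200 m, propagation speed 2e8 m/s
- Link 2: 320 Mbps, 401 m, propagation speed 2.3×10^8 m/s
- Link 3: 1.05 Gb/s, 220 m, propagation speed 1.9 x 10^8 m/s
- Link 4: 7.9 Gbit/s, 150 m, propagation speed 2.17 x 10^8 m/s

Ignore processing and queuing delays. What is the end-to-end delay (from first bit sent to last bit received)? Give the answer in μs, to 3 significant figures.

57.2 μs

Transmission delays (L/R per hop): 2.14286, 37.5, 11.4286, 1.51899 μs; sum = 52.5904 μs.
Propagation delays (d/s per hop): 1, 1.74348, 1.15789, 0.691244 μs; sum = 4.59262 μs.
End-to-end = 57.2 μs.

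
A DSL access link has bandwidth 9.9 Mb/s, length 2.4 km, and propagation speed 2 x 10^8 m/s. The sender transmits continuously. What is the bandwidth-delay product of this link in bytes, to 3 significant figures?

Propagation delay = 2400 / 200000000 = 1.2e-05 s.
BDP = R × t_prop = 9900000 × 1.2e-05 = 118.8 bits.
In bytes: 118.8/8 = 14.9 bytes.

14.9 bytes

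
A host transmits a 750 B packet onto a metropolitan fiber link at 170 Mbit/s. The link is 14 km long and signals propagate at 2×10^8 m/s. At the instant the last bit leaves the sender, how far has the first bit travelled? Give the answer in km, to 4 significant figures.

t_tx = L/R = 6000/170000000 = 3.52941e-05 s.
Distance = s × t_tx = 200000000 × 3.52941e-05 = 7.059 km.

7.059 km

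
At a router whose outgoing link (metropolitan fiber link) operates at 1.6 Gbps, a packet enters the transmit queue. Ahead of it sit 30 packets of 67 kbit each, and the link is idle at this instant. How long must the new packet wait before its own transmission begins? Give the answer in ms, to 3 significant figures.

1.26 ms

Each queued packet: L/R = 67000/1600000000 = 0.041875 ms.
30 queued → 1.25625 ms.
Queuing delay = 1.26 ms.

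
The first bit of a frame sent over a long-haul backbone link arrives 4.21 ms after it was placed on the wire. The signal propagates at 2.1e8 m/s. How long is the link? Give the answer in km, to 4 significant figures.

d = s × t_prop = 210000000 × 0.00421 = 884.1 km.

884.1 km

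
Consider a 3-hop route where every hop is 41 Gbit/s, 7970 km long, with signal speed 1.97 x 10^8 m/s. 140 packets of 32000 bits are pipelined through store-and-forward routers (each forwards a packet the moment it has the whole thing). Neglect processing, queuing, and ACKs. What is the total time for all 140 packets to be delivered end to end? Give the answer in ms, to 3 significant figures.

Per-hop transmission t_tx = L/R = 32000/41000000000 = 0.000780488 ms.
Per-hop propagation t_prop = 7970000/197000000 = 40.4569 ms.
Pipeline fill: first packet needs 3·t_tx to clear all hops; remaining 139 packets each add one t_tx.
Total = (3+140-1)·t_tx + 3·t_prop = 142·0.000780488 + 3·40.4569 = 121 ms.

121 ms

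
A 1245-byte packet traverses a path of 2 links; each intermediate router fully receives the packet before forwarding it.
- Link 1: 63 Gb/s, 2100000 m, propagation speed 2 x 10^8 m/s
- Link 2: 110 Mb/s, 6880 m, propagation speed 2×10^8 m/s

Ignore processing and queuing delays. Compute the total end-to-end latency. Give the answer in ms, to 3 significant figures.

L = 1245 × 8 = 9960 bits.
Transmission delays (L/R per hop): 0.000158095, 0.0905455 ms; sum = 0.0907035 ms.
Propagation delays (d/s per hop): 10.5, 0.0344 ms; sum = 10.5344 ms.
End-to-end = 10.6 ms.

10.6 ms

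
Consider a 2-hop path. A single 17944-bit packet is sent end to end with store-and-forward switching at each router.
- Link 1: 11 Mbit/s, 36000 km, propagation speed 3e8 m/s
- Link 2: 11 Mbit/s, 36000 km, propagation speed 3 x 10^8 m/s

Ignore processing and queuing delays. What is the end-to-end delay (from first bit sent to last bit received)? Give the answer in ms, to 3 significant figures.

Transmission delay per hop = L/R = 17944/11000000 = 1.63127 ms; 2 hops → 3.26255 ms.
Propagation delays (d/s per hop): 120, 120 ms; sum = 240 ms.
End-to-end = 243 ms.

243 ms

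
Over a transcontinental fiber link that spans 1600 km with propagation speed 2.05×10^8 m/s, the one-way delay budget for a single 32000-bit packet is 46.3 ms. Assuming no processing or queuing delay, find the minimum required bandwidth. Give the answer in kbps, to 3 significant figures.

831 kbps

Propagation delay = 1600000 / 2.05e+08 = 7.80488 ms.
Transmission budget = 46.3 − 7.80488 = 38.4951 ms.
R ≥ L / t_tx = 32000 bits / 0.0384951 s = 831 kbps.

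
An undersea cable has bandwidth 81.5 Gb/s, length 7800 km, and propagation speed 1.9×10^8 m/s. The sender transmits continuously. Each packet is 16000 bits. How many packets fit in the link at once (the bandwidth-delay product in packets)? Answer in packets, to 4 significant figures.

209100 packets

Propagation delay = 7800000 / 190000000 = 0.0410526 s.
BDP = R × t_prop = 81500000000 × 0.0410526 = 3345790000 bits.
In packets of 16000 bits: 209100 packets.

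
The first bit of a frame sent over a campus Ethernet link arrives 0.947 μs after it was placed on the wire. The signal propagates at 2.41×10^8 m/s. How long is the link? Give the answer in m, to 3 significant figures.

d = s × t_prop = 241000000 × 9.47e-07 = 228 m.

228 m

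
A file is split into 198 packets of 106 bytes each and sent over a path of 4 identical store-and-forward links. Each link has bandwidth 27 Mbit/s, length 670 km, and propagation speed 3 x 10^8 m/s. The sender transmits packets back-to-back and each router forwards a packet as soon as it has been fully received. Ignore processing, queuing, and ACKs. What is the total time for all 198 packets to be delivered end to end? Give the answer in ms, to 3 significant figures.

15.2 ms

Per-hop transmission t_tx = L/R = 848/27000000 = 0.0314074 ms.
Per-hop propagation t_prop = 670000/300000000 = 2.23333 ms.
Pipeline fill: first packet needs 4·t_tx to clear all hops; remaining 197 packets each add one t_tx.
Total = (4+198-1)·t_tx + 4·t_prop = 201·0.0314074 + 4·2.23333 = 15.2 ms.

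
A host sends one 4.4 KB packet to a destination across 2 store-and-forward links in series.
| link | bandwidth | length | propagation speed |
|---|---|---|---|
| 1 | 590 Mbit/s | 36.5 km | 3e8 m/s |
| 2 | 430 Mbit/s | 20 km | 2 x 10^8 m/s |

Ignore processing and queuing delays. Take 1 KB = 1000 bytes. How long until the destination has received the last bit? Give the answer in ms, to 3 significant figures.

L = 35200 bits.
Transmission delays (L/R per hop): 0.059661, 0.0818605 ms; sum = 0.141521 ms.
Propagation delays (d/s per hop): 0.121667, 0.1 ms; sum = 0.221667 ms.
End-to-end = 0.363 ms.

0.363 ms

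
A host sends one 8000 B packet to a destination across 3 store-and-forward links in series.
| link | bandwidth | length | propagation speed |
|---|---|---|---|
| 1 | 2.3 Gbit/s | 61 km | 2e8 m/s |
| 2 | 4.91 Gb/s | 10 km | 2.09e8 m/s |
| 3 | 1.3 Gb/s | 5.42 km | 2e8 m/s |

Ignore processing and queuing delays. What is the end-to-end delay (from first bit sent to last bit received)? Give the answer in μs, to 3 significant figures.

L = 8000 × 8 = 64000 bits.
Transmission delays (L/R per hop): 27.8261, 13.0346, 49.2308 μs; sum = 90.0915 μs.
Propagation delays (d/s per hop): 305, 47.8469, 27.1 μs; sum = 379.947 μs.
End-to-end = 470 μs.

470 μs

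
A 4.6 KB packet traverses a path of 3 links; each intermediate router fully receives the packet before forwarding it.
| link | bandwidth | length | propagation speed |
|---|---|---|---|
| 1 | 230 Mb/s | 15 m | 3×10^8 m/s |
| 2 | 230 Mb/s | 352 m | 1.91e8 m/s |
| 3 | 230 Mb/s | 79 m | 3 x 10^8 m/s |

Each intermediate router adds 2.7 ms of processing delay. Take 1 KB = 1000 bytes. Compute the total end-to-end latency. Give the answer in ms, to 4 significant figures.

5.882 ms

L = 36800 bits.
Transmission delay per hop = L/R = 36800/230000000 = 0.16 ms; 3 hops → 0.48 ms.
Propagation delays (d/s per hop): 5e-05, 0.00184293, 0.000263333 ms; sum = 0.00215627 ms.
Processing at 2 router(s): 2 × 2.7 ms = 5.4 ms.
End-to-end = 5.882 ms.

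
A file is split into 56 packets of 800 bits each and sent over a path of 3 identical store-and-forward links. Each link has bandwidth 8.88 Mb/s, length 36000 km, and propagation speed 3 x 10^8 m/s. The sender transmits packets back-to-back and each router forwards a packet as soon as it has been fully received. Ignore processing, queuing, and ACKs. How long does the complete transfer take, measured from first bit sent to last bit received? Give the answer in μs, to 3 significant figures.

Per-hop transmission t_tx = L/R = 800/8880000 = 90.0901 μs.
Per-hop propagation t_prop = 36000000/300000000 = 120000 μs.
Pipeline fill: first packet needs 3·t_tx to clear all hops; remaining 55 packets each add one t_tx.
Total = (3+56-1)·t_tx + 3·t_prop = 58·90.0901 + 3·120000 = 365000 μs.

365000 μs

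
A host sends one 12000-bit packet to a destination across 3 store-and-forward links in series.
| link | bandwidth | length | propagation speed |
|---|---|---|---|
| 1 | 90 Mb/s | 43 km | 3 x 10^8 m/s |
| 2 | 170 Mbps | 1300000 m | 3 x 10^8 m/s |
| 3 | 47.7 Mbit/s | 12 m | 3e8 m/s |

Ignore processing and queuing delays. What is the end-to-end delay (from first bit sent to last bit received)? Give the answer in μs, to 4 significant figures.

4932 μs

Transmission delays (L/R per hop): 133.333, 70.5882, 251.572 μs; sum = 455.494 μs.
Propagation delays (d/s per hop): 143.333, 4333.33, 0.04 μs; sum = 4476.71 μs.
End-to-end = 4932 μs.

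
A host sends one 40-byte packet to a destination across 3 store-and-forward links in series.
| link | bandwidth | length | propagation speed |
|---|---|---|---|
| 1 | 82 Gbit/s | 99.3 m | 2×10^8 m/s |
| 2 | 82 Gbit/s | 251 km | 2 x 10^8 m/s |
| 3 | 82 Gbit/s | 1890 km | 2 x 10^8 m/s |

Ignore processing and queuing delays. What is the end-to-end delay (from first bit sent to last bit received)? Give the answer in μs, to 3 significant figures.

L = 40 × 8 = 320 bits.
Transmission delay per hop = L/R = 320/82000000000 = 0.00390244 μs; 3 hops → 0.0117073 μs.
Propagation delays (d/s per hop): 0.4965, 1255, 9450 μs; sum = 10705.5 μs.
End-to-end = 10700 μs.

10700 μs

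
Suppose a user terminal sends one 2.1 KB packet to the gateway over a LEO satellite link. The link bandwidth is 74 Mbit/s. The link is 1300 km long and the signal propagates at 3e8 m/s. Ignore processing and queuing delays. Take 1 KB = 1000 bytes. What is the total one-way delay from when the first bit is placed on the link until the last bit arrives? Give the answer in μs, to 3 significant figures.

4560 μs

L = 16800 bits.
Transmission delay = L/R = 16800 / 74000000 = 227.027 μs.
Propagation delay = d/s = 1300000 m / 300000000 m/s = 4333.33 μs.
Total = 4560 μs.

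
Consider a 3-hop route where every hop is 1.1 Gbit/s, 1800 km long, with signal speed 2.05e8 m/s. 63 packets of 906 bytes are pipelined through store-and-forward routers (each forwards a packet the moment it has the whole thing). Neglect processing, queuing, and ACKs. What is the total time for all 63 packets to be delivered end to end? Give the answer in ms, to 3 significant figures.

Per-hop transmission t_tx = L/R = 7248/1100000000 = 0.00658909 ms.
Per-hop propagation t_prop = 1800000/2.05e+08 = 8.78049 ms.
Pipeline fill: first packet needs 3·t_tx to clear all hops; remaining 62 packets each add one t_tx.
Total = (3+63-1)·t_tx + 3·t_prop = 65·0.00658909 + 3·8.78049 = 26.8 ms.

26.8 ms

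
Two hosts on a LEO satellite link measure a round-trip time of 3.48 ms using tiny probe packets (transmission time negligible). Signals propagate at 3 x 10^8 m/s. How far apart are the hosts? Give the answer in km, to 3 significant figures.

522 km

One-way propagation = RTT/2 = 1.74 ms.
d = s × t = 300000000 × 0.00174 = 522 km.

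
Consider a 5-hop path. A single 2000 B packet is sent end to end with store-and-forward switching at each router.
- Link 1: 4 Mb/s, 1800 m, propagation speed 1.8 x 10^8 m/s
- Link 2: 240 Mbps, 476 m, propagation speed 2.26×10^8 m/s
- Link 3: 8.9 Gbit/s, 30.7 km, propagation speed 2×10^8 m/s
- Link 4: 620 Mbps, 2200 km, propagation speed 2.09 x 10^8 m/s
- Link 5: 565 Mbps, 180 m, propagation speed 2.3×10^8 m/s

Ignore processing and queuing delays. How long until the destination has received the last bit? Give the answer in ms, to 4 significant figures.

L = 2000 × 8 = 16000 bits.
Transmission delays (L/R per hop): 4, 0.0666667, 0.00179775, 0.0258065, 0.0283186 ms; sum = 4.12259 ms.
Propagation delays (d/s per hop): 0.01, 0.00210619, 0.1535, 10.5263, 0.000782609 ms; sum = 10.6927 ms.
End-to-end = 14.82 ms.

14.82 ms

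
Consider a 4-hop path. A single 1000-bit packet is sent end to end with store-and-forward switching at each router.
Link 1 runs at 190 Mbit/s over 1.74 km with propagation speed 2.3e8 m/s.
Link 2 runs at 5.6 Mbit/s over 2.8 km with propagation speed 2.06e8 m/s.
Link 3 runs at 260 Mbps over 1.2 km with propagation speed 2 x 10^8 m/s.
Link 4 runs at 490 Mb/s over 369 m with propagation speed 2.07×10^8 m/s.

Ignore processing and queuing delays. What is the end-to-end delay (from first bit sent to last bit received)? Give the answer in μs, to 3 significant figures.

219 μs

Transmission delays (L/R per hop): 5.26316, 178.571, 3.84615, 2.04082 μs; sum = 189.722 μs.
Propagation delays (d/s per hop): 7.56522, 13.5922, 6, 1.78261 μs; sum = 28.9401 μs.
End-to-end = 219 μs.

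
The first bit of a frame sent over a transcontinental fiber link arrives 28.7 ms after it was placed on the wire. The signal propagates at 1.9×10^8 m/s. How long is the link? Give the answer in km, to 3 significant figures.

d = s × t_prop = 190000000 × 0.0287 = 5450 km.

5450 km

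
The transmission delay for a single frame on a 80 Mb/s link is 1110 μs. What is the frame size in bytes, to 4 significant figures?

11100 bytes

L = R × t_tx = 80000000 b/s × 0.00111 s = 88800 bits.
In bytes: 88800 / 8 = 11100 bytes.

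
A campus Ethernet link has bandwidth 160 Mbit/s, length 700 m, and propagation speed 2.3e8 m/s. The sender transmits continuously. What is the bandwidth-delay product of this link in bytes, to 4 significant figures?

60.87 bytes

Propagation delay = 700 / 2.3e+08 = 3.04348e-06 s.
BDP = R × t_prop = 160000000 × 3.04348e-06 = 486.957 bits.
In bytes: 486.957/8 = 60.87 bytes.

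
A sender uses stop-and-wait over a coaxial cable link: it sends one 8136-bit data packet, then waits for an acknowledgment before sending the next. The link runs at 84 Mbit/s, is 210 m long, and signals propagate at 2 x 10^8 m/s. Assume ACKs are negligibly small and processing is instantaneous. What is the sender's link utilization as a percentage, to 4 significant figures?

t_tx = L/R = 8136/84000000 = 9.68571e-05 s.
t_prop = 210/200000000 = 1.05e-06 s; RTT = 2.1e-06 s.
Cycle = t_tx + RTT = 9.89571e-05 s.
Utilization = t_tx / cycle = 9.68571e-05/9.89571e-05 = 97.88 %.

97.88 %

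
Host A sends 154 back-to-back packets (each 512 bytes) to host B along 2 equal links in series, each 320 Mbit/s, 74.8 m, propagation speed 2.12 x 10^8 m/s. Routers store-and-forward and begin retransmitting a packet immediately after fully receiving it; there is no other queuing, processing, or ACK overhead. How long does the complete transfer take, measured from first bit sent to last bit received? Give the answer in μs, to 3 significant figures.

Per-hop transmission t_tx = L/R = 4096/320000000 = 12.8 μs.
Per-hop propagation t_prop = 74.8/212000000 = 0.35283 μs.
Pipeline fill: first packet needs 2·t_tx to clear all hops; remaining 153 packets each add one t_tx.
Total = (2+154-1)·t_tx + 2·t_prop = 155·12.8 + 2·0.35283 = 1980 μs.

1980 μs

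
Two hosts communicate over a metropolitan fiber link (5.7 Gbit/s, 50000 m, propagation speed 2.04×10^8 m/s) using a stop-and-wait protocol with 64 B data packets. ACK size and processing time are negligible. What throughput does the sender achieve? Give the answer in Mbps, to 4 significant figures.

1.044 Mbps

t_tx = L/R = 512/5700000000 = 8.98246e-08 s.
t_prop = 50000/204000000 = 0.000245098 s; RTT = 0.000490196 s.
Cycle = t_tx + RTT = 0.000490286 s.
Throughput = L / cycle = 512 / 0.000490286 = 1.044 Mbps.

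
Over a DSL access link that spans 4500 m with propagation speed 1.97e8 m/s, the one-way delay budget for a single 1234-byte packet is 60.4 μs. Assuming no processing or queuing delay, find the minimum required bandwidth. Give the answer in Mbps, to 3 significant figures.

263 Mbps

L = 9872 bits.
Propagation delay = 4500 / 197000000 = 22.8426 μs.
Transmission budget = 60.4 − 22.8426 = 37.5574 μs.
R ≥ L / t_tx = 9872 bits / 3.75574e-05 s = 263 Mbps.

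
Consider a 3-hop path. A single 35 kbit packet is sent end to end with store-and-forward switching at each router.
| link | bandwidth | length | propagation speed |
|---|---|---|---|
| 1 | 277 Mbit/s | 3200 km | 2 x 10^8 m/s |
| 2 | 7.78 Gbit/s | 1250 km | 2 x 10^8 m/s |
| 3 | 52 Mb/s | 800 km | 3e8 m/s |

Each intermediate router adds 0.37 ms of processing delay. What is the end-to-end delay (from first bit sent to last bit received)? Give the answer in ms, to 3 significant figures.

26.5 ms

L = 35000 bits.
Transmission delays (L/R per hop): 0.126354, 0.00449871, 0.673077 ms; sum = 0.803929 ms.
Propagation delays (d/s per hop): 16, 6.25, 2.66667 ms; sum = 24.9167 ms.
Processing at 2 router(s): 2 × 0.37 ms = 0.74 ms.
End-to-end = 26.5 ms.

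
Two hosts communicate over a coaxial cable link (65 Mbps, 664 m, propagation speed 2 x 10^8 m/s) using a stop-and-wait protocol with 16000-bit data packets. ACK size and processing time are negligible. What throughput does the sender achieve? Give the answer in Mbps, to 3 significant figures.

63.3 Mbps

t_tx = L/R = 16000/65000000 = 0.000246154 s.
t_prop = 664/200000000 = 3.32e-06 s; RTT = 6.64e-06 s.
Cycle = t_tx + RTT = 0.000252794 s.
Throughput = L / cycle = 16000 / 0.000252794 = 63.3 Mbps.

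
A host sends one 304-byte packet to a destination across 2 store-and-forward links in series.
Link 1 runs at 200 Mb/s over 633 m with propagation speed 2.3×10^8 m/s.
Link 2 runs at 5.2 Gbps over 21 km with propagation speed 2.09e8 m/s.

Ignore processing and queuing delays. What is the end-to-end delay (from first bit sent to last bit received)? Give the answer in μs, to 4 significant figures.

L = 304 × 8 = 2432 bits.
Transmission delays (L/R per hop): 12.16, 0.467692 μs; sum = 12.6277 μs.
Propagation delays (d/s per hop): 2.75217, 100.478 μs; sum = 103.231 μs.
End-to-end = 115.9 μs.

115.9 μs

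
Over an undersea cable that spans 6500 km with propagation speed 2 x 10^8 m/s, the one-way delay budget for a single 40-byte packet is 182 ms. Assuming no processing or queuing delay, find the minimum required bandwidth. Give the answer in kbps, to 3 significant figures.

L = 320 bits.
Propagation delay = 6500000 / 200000000 = 32.5 ms.
Transmission budget = 182 − 32.5 = 149.5 ms.
R ≥ L / t_tx = 320 bits / 0.1495 s = 2.14 kbps.

2.14 kbps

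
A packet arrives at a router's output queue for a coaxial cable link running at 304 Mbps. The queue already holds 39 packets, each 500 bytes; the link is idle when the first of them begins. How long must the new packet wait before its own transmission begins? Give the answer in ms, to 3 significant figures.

Each queued packet: L/R = 4000/304000000 = 0.0131579 ms.
39 queued → 0.513158 ms.
Queuing delay = 0.513 ms.

0.513 ms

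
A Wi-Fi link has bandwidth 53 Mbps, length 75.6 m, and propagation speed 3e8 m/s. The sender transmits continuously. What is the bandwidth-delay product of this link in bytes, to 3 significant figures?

Propagation delay = 75.6 / 300000000 = 2.52e-07 s.
BDP = R × t_prop = 53000000 × 2.52e-07 = 13.356 bits.
In bytes: 13.356/8 = 1.67 bytes.

1.67 bytes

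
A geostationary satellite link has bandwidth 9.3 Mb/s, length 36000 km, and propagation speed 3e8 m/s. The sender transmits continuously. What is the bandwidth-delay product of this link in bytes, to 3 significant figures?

140000 bytes

Propagation delay = 36000000 / 300000000 = 0.12 s.
BDP = R × t_prop = 9300000 × 0.12 = 1116000 bits.
In bytes: 1116000/8 = 140000 bytes.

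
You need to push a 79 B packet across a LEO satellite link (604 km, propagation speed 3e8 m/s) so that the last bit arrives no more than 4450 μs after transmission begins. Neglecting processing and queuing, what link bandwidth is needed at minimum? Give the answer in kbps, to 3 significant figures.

L = 632 bits.
Propagation delay = 604000 / 300000000 = 2013.33 μs.
Transmission budget = 4450 − 2013.33 = 2436.67 μs.
R ≥ L / t_tx = 632 bits / 0.00243667 s = 259 kbps.

259 kbps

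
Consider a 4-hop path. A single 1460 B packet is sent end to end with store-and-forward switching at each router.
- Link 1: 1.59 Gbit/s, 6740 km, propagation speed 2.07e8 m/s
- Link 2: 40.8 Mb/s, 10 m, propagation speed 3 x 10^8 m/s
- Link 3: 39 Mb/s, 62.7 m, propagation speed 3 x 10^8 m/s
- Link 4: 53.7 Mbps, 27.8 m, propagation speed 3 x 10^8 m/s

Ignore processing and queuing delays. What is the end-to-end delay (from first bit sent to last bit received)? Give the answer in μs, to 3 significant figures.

L = 1460 × 8 = 11680 bits.
Transmission delays (L/R per hop): 7.34591, 286.275, 299.487, 217.505 μs; sum = 810.612 μs.
Propagation delays (d/s per hop): 32560.4, 0.0333333, 0.209, 0.0926667 μs; sum = 32560.7 μs.
End-to-end = 33400 μs.

33400 μs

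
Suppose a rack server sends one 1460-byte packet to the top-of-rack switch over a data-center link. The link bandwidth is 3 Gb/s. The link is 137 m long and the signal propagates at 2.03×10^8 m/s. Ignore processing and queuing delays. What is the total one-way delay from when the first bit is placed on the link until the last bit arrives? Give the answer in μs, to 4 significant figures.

L = 1460 × 8 = 11680 bits.
Transmission delay = L/R = 11680 / 3000000000 = 3.89333 μs.
Propagation delay = d/s = 137 m / 2.03e+08 m/s = 0.674877 μs.
Total = 4.568 μs.

4.568 μs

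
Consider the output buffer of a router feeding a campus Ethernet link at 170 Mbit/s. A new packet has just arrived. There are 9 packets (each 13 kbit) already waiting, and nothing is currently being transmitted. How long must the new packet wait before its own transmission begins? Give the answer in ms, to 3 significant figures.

Each queued packet: L/R = 13000/170000000 = 0.0764706 ms.
9 queued → 0.688235 ms.
Queuing delay = 0.688 ms.

0.688 ms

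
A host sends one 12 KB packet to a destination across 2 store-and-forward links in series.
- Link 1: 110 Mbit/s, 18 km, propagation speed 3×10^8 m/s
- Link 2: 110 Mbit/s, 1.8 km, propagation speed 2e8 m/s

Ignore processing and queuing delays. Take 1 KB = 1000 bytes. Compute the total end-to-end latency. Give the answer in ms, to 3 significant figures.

L = 96000 bits.
Transmission delay per hop = L/R = 96000/110000000 = 0.872727 ms; 2 hops → 1.74545 ms.
Propagation delays (d/s per hop): 0.06, 0.009 ms; sum = 0.069 ms.
End-to-end = 1.81 ms.

1.81 ms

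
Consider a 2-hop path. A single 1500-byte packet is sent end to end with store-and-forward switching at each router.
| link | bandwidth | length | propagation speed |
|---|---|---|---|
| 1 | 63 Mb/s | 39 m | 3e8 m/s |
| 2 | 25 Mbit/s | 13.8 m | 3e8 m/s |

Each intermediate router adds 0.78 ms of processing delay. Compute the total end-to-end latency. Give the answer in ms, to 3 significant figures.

1.45 ms

L = 1500 × 8 = 12000 bits.
Transmission delays (L/R per hop): 0.190476, 0.48 ms; sum = 0.670476 ms.
Propagation delays (d/s per hop): 0.00013, 4.6e-05 ms; sum = 0.000176 ms.
Processing at 1 router(s): 1 × 0.78 ms = 0.78 ms.
End-to-end = 1.45 ms.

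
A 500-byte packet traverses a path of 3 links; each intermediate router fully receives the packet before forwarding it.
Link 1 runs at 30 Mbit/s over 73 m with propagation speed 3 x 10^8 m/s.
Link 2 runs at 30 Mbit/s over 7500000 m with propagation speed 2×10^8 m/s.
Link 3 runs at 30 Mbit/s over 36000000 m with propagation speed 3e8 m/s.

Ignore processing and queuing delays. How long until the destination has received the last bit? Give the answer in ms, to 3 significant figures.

L = 500 × 8 = 4000 bits.
Transmission delay per hop = L/R = 4000/30000000 = 0.133333 ms; 3 hops → 0.4 ms.
Propagation delays (d/s per hop): 0.000243333, 37.5, 120 ms; sum = 157.5 ms.
End-to-end = 158 ms.

158 ms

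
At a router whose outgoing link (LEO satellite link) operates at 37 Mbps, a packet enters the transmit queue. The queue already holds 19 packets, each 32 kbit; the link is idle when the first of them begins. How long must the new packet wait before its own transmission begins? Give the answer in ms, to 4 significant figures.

16.43 ms

Each queued packet: L/R = 32000/37000000 = 0.864865 ms.
19 queued → 16.4324 ms.
Queuing delay = 16.43 ms.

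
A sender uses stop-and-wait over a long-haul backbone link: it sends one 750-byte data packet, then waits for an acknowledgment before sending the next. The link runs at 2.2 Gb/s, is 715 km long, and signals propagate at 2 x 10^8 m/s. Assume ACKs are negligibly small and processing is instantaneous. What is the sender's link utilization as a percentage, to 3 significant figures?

0.0381 %

t_tx = L/R = 6000/2200000000 = 2.72727e-06 s.
t_prop = 715000/200000000 = 0.003575 s; RTT = 0.00715 s.
Cycle = t_tx + RTT = 0.00715273 s.
Utilization = t_tx / cycle = 2.72727e-06/0.00715273 = 0.0381 %.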